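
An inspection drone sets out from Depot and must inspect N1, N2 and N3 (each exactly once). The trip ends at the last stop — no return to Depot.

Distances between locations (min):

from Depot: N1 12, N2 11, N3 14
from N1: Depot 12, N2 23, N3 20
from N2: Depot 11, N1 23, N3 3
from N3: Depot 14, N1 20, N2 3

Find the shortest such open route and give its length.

There are 3! = 6 possible orderings.
Depot→N1→N2→N3: 12+23+3 = 38
Depot→N1→N3→N2: 12+20+3 = 35
Depot→N2→N1→N3: 11+23+20 = 54
Depot→N2→N3→N1: 11+3+20 = 34
Depot→N3→N1→N2: 14+20+23 = 57
Depot→N3→N2→N1: 14+3+23 = 40
The minimum is 34.
One shortest path: Depot → N2 → N3 → N1.

Shortest open route: 34 min.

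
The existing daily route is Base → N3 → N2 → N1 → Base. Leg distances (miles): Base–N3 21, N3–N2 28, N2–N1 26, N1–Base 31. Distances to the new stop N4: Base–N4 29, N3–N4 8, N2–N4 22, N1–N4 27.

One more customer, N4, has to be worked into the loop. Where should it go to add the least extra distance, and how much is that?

Insertion cost between consecutive stops i–j is d(i,N4) + d(N4,j) − d(i,j):
  between Base and N3: 29 + 8 − 21 = 16
  between N3 and N2: 8 + 22 − 28 = 2
  between N2 and N1: 22 + 27 − 26 = 23
  between N1 and Base: 27 + 29 − 31 = 25
Cheapest insertion is between N3 and N2, adding 2.
New total = 106 + 2 = 108.

Adding 2 miles by placing N4 on the N3–N2 leg.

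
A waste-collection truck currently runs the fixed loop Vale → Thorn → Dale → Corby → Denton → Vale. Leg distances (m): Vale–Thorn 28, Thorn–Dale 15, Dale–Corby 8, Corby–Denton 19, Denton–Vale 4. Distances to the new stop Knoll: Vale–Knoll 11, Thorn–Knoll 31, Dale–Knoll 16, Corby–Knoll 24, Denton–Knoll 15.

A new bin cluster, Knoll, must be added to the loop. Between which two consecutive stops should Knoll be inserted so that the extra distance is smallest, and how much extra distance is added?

Minimum extra distance: 14 m, inserting Knoll between Vale and Thorn.

Insertion cost between consecutive stops i–j is d(i,Knoll) + d(Knoll,j) − d(i,j):
  between Vale and Thorn: 11 + 31 − 28 = 14
  between Thorn and Dale: 31 + 16 − 15 = 32
  between Dale and Corby: 16 + 24 − 8 = 32
  between Corby and Denton: 24 + 15 − 19 = 20
  between Denton and Vale: 15 + 11 − 4 = 22
Cheapest insertion is between Vale and Thorn, adding 14.
New total = 74 + 14 = 88.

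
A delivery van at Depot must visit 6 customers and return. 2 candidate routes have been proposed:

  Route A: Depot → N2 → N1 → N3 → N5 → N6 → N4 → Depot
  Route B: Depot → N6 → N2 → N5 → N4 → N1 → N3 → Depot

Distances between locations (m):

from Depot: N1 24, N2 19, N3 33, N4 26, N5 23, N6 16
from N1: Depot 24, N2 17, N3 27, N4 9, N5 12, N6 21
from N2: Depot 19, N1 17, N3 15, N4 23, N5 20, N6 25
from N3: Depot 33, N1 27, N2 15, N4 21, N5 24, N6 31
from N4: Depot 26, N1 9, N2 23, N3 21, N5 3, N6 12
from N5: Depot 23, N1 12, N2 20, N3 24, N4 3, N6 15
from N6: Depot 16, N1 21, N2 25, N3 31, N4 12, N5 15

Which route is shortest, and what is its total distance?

133 m — Route B is the shortest.

Route A: 19 + 17 + 27 + 24 + 15 + 12 + 26 = 140
Route B: 16 + 25 + 20 + 3 + 9 + 27 + 33 = 133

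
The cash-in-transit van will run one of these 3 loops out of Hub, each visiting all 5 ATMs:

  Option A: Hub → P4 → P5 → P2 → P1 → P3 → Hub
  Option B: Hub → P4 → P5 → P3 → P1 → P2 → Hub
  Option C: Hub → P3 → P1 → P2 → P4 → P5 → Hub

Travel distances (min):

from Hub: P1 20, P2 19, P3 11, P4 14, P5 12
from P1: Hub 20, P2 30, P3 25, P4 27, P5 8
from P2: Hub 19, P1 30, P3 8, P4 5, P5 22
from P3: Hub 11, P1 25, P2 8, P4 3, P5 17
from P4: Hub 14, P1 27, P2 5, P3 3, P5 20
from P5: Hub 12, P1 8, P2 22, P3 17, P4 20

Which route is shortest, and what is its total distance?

Option A: 14 + 20 + 22 + 30 + 25 + 11 = 122
Option B: 14 + 20 + 17 + 25 + 30 + 19 = 125
Option C: 11 + 25 + 30 + 5 + 20 + 12 = 103

Shortest is Option C, total 103 min.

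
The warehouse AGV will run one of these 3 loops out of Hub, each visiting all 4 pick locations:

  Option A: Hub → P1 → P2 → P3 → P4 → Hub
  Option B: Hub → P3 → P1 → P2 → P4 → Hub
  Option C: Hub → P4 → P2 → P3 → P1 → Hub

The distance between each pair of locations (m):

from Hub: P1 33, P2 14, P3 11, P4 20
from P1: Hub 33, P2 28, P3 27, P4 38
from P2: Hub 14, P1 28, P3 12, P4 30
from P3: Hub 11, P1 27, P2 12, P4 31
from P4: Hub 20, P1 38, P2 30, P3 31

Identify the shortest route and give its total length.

Option A: 33 + 28 + 12 + 31 + 20 = 124
Option B: 11 + 27 + 28 + 30 + 20 = 116
Option C: 20 + 30 + 12 + 27 + 33 = 122

Shortest is Option B, total 116 m.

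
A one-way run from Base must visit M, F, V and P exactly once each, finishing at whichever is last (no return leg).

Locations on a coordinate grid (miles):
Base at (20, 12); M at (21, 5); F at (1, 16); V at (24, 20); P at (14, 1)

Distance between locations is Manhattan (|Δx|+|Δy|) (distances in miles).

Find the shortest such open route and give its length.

Shortest open route: 69 miles.

There are 4! = 24 possible orderings.
Base - M - F - V - P: 8+31+27+29 = 95
Base - M - F - P - V: 8+31+28+29 = 96
Base - M - V - F - P: 8+18+27+28 = 81
Base - M - V - P - F: 8+18+29+28 = 83
Base - M - P - F - V: 8+11+28+27 = 74
Base - M - P - V - F: 8+11+29+27 = 75
Base - F - M - V - P: 23+31+18+29 = 101
Base - F - M - P - V: 23+31+11+29 = 94
Base - F - V - M - P: 23+27+18+11 = 79
Base - F - V - P - M: 23+27+29+11 = 90
Base - F - P - M - V: 23+28+11+18 = 80
Base - F - P - V - M: 23+28+29+18 = 98
Base - V - M - F - P: 12+18+31+28 = 89
Base - V - M - P - F: 12+18+11+28 = 69
… (10 more)
The minimum is 69.
One shortest path: Base → V → M → P → F.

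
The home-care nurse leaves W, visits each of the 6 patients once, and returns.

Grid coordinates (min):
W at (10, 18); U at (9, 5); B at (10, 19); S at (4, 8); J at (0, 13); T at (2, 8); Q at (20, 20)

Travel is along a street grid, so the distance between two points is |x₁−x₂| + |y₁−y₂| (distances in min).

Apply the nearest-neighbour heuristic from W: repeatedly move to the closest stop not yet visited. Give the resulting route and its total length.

Total distance 70 min via the nearest-neighbour route W → B → Q → U → S → T → J → W.

At W the remaining stops are B 1, Q 12, U 14, J 15, S 16, T 18; go to B.
At B the remaining stops are Q 11, U 15, J 16, S 17, T 19; go to Q.
At Q the remaining stops are U 26, J 27, S 28, T 30; go to U.
At U the remaining stops are S 8, T 10, J 17; go to S.
At S the remaining stops are T 2, J 9; go to T.
At T the remaining stops are J 7; go to J.
Return J→W: 15.
Total = 1 + 11 + 26 + 8 + 2 + 7 + 15 = 70.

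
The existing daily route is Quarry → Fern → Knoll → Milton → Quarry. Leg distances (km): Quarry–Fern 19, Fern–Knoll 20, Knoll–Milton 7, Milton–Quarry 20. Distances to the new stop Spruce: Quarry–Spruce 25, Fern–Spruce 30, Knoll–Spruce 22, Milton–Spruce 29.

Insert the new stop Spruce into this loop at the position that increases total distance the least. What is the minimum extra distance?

Insertion cost between consecutive stops i–j is d(i,Spruce) + d(Spruce,j) − d(i,j):
  between Quarry and Fern: 25 + 30 − 19 = 36
  between Fern and Knoll: 30 + 22 − 20 = 32
  between Knoll and Milton: 22 + 29 − 7 = 44
  between Milton and Quarry: 29 + 25 − 20 = 34
Cheapest insertion is between Fern and Knoll, adding 32.
New total = 66 + 32 = 98.

+32 km — insert Spruce between Fern and Knoll.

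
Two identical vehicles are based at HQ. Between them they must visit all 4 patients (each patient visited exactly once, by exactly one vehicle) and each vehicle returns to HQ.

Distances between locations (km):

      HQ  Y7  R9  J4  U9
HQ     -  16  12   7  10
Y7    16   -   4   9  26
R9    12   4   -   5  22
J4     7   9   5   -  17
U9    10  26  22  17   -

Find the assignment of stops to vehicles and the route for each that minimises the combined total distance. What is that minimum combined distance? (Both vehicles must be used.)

There are 2^3 − 1 = 7 ways to divide the 4 stops into two non-empty groups. For each, the best each vehicle can do is its own shortest tour through its group:
  {Y7} + {R9, J4, U9}: 32 + 44 = 76
  {R9} + {Y7, J4, U9}: 24 + 52 = 76
  {Y7, R9} + {J4, U9}: 32 + 34 = 66
  {J4} + {Y7, R9, U9}: 14 + 52 = 66
  {Y7, J4} + {R9, U9}: 32 + 44 = 76
  {R9, J4} + {Y7, U9}: 24 + 52 = 76
  … (7 splits in total)
  {Y7, R9, J4} + {U9}: 32 + 20 = 52  ← best
Best: vehicle 1 HQ → Y7 → R9 → J4 → HQ = 32; vehicle 2 HQ → U9 → HQ = 20; combined 52.

52 km — the smallest possible combined total.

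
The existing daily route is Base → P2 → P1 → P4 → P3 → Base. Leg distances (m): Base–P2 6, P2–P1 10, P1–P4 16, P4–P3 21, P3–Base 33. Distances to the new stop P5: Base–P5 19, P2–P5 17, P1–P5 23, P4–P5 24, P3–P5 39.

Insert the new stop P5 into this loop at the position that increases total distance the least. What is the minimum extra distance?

Adding 25 m by placing P5 on the P3–Base leg.

Insertion cost between consecutive stops i–j is d(i,P5) + d(P5,j) − d(i,j):
  between Base and P2: 19 + 17 − 6 = 30
  between P2 and P1: 17 + 23 − 10 = 30
  between P1 and P4: 23 + 24 − 16 = 31
  between P4 and P3: 24 + 39 − 21 = 42
  between P3 and Base: 39 + 19 − 33 = 25
Cheapest insertion is between P3 and Base, adding 25.
New total = 86 + 25 = 111.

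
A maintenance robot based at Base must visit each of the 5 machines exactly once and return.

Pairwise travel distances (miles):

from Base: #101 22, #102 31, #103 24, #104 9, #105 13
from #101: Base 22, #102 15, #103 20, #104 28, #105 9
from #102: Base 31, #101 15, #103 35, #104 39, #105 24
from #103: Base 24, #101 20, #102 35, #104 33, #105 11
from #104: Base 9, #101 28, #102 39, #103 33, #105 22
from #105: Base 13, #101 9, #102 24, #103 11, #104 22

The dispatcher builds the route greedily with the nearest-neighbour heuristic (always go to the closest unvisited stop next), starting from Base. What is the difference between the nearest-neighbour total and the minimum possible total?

Base: #104=9, #105=13, #101=22, #103=24, #102=31 ⇒ #104
#104: #105=22, #101=28, #103=33, #102=39 ⇒ #105
#105: #101=9, #103=11, #102=24 ⇒ #101
#101: #102=15, #103=20 ⇒ #102
#102: #103=35 ⇒ #103
NN route Base → #104 → #105 → #101 → #102 → #103 → Base costs 114.
Optimal: Base → #103 → #105 → #101 → #102 → #104 → Base costs 107 (by enumerating all 60 distinct tours).
Excess = 114 − 107 = 7.

7 miles longer than the optimal tour.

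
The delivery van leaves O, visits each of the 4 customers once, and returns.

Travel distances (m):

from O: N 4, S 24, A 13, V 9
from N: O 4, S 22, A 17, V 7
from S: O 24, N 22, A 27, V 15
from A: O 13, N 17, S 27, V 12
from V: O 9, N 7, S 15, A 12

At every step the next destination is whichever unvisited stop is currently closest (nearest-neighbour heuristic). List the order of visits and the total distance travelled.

Total distance 74 m via the nearest-neighbour route O → N → V → A → S → O.

O → [N:4 / V:9 / A:13 / S:24] → N (4)
N → [V:7 / A:17 / S:22] → V (7)
V → [A:12 / S:15] → A (12)
A → [S:27] → S (27)
Return S→O: 24.
Total = 4 + 7 + 12 + 27 + 24 = 74.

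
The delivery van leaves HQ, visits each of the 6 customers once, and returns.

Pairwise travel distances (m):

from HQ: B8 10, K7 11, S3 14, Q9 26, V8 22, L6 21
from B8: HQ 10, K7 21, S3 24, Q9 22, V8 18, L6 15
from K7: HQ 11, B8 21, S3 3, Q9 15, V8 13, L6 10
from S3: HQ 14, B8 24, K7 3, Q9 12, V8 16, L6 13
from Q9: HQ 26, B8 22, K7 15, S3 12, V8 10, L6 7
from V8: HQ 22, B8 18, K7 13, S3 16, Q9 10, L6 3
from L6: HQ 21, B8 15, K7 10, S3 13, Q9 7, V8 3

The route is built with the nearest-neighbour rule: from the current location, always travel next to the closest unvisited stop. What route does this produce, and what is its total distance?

HQ → [B8:10 / K7:11 / S3:14 / L6:21 / V8:22 / Q9:26] → B8 (10)
B8 → [L6:15 / V8:18 / K7:21 / Q9:22 / S3:24] → L6 (15)
L6 → [V8:3 / Q9:7 / K7:10 / S3:13] → V8 (3)
V8 → [Q9:10 / K7:13 / S3:16] → Q9 (10)
Q9 → [S3:12 / K7:15] → S3 (12)
S3 → [K7:3] → K7 (3)
Return K7→HQ: 11.
Total = 10 + 15 + 3 + 10 + 12 + 3 + 11 = 64.

Total distance 64 m via the nearest-neighbour route HQ → B8 → L6 → V8 → Q9 → S3 → K7 → HQ.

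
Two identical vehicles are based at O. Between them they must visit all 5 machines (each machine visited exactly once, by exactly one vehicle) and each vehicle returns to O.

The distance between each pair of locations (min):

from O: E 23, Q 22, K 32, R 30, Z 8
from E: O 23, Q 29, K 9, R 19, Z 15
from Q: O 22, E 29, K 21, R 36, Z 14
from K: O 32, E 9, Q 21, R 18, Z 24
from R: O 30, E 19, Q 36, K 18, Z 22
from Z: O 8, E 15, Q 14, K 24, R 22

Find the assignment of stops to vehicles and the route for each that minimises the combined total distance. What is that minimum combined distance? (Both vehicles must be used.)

117 min — the smallest possible combined total.

Try each way of splitting the stops between the two vehicles (each non-empty) and, for each split, find the best tour for each vehicle:
  {E} + {Q, K, R, Z}: 46 + 91 = 137
  {Q} + {E, K, R, Z}: 44 + 80 = 124
  {E, Q} + {K, R, Z}: 74 + 80 = 154
  {K} + {E, Q, R, Z}: 64 + 100 = 164
  {E, K} + {Q, R, Z}: 64 + 88 = 152
  {Q, K} + {E, R, Z}: 75 + 72 = 147
  … (15 splits in total)
  {E, Q, K, R} + {Z}: 101 + 16 = 117  ← best
Best: vehicle 1 O → Q → K → E → R → O = 101; vehicle 2 O → Z → O = 16; combined 117.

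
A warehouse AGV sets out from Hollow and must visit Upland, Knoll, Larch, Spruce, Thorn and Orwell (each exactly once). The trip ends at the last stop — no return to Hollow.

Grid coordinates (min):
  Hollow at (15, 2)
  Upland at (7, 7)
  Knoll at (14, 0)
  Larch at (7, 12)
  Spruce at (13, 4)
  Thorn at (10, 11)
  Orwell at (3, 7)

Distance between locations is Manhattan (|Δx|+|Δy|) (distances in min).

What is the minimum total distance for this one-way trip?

There are 6! = 720 possible orderings.
Hollow→Upland→Knoll→Larch→Spruce→Thorn→Orwell: 13+14+19+14+10+11 = 81
Hollow→Upland→Knoll→Larch→Spruce→Orwell→Thorn: 13+14+19+14+13+11 = 84
Hollow→Upland→Knoll→Larch→Thorn→Spruce→Orwell: 13+14+19+4+10+13 = 73
Hollow→Upland→Knoll→Larch→Thorn→Orwell→Spruce: 13+14+19+4+11+13 = 74
Hollow→Upland→Knoll→Larch→Orwell→Spruce→Thorn: 13+14+19+9+13+10 = 78
Hollow→Upland→Knoll→Larch→Orwell→Thorn→Spruce: 13+14+19+9+11+10 = 76
Hollow→Upland→Knoll→Spruce→Larch→Thorn→Orwell: 13+14+5+14+4+11 = 61
Hollow→Upland→Knoll→Spruce→Larch→Orwell→Thorn: 13+14+5+14+9+11 = 66
… (712 more)
Hollow→Knoll→Spruce→Thorn→Larch→Upland→Orwell: 3+5+10+4+5+4 = 31  ← best
The minimum is 31.
One shortest path: Hollow → Knoll → Spruce → Thorn → Larch → Upland → Orwell.

Minimum one-way distance = 31 min.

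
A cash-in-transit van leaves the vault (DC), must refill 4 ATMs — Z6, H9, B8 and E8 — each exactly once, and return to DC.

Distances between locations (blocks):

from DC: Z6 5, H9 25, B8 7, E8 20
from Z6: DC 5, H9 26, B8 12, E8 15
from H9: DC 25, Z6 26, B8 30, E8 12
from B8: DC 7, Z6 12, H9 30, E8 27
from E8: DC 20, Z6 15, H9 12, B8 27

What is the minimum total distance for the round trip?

DC → Z6 → H9 → B8 → E8 → DC: 5+26+30+27+20 = 108
DC → Z6 → H9 → E8 → B8 → DC: 5+26+12+27+7 = 77
DC → Z6 → B8 → H9 → E8 → DC: 5+12+30+12+20 = 79
DC → Z6 → B8 → E8 → H9 → DC: 5+12+27+12+25 = 81
DC → Z6 → E8 → H9 → B8 → DC: 5+15+12+30+7 = 69
DC → Z6 → E8 → B8 → H9 → DC: 5+15+27+30+25 = 102
DC → H9 → Z6 → B8 → E8 → DC: 25+26+12+27+20 = 110
DC → H9 → Z6 → E8 → B8 → DC: 25+26+15+27+7 = 100
DC → H9 → B8 → Z6 → E8 → DC: 25+30+12+15+20 = 102
DC → H9 → E8 → Z6 → B8 → DC: 25+12+15+12+7 = 71
DC → B8 → Z6 → H9 → E8 → DC: 7+12+26+12+20 = 77
DC → B8 → H9 → Z6 → E8 → DC: 7+30+26+15+20 = 98
The minimum is 69.
One optimal route: DC → Z6 → E8 → H9 → B8 → DC (or its reverse).

Shortest round trip = 69 blocks.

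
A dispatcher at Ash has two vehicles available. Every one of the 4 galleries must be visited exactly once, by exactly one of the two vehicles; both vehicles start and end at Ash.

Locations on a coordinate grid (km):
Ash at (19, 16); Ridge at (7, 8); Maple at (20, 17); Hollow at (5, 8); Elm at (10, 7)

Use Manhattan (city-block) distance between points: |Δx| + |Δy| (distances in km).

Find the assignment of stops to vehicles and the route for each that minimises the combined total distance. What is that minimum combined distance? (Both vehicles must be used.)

50 km — the smallest possible combined total.

There are 2^3 − 1 = 7 ways to divide the 4 stops into two non-empty groups. For each, the best each vehicle can do is its own shortest tour through its group:
  {Ridge} + {Maple, Hollow, Elm}: 40 + 50 = 90
  {Maple} + {Ridge, Hollow, Elm}: 4 + 46 = 50
  {Ridge, Maple} + {Hollow, Elm}: 44 + 46 = 90
  {Hollow} + {Ridge, Maple, Elm}: 44 + 46 = 90
  {Ridge, Hollow} + {Maple, Elm}: 44 + 40 = 84
  {Maple, Hollow} + {Ridge, Elm}: 48 + 42 = 90
  … (7 splits in total)
Best: vehicle 1 Ash → Maple → Ash = 4; vehicle 2 Ash → Ridge → Hollow → Elm → Ash = 46; combined 50.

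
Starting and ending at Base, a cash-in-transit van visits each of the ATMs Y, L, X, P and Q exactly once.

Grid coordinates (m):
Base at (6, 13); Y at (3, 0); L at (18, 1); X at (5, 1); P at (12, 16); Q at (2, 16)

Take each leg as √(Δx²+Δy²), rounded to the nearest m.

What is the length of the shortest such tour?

Shortest round trip = 59 m.

Base - Y - L - X - P - Q - Base: 13+15+13+17+10+5 = 73
Base - Y - L - X - Q - P - Base: 13+15+13+15+10+7 = 73
Base - Y - L - P - X - Q - Base: 13+15+16+17+15+5 = 81
Base - Y - L - P - Q - X - Base: 13+15+16+10+15+12 = 81
Base - Y - L - Q - X - P - Base: 13+15+22+15+17+7 = 89
Base - Y - L - Q - P - X - Base: 13+15+22+10+17+12 = 89
Base - Y - X - L - P - Q - Base: 13+2+13+16+10+5 = 59
Base - Y - X - L - Q - P - Base: 13+2+13+22+10+7 = 67
Base - Y - X - P - L - Q - Base: 13+2+17+16+22+5 = 75
Base - Y - X - P - Q - L - Base: 13+2+17+10+22+17 = 81
Base - Y - X - Q - L - P - Base: 13+2+15+22+16+7 = 75
Base - Y - X - Q - P - L - Base: 13+2+15+10+16+17 = 73
Base - Y - P - L - X - Q - Base: 13+18+16+13+15+5 = 80
Base - Y - P - L - Q - X - Base: 13+18+16+22+15+12 = 96
… (46 more)
The minimum is 59.
One optimal route: Base → Y → X → L → P → Q → Base (or its reverse).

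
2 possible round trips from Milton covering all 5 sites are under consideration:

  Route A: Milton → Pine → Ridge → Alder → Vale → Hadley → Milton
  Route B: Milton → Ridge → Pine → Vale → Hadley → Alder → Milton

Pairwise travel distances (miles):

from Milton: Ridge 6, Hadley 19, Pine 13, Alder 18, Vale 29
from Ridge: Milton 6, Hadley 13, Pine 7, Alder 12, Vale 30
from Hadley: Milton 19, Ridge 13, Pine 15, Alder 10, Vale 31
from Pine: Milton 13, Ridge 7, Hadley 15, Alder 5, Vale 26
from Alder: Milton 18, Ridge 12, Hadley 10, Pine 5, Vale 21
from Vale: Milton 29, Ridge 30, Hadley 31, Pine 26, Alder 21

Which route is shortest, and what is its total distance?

Route A: 13 + 7 + 12 + 21 + 31 + 19 = 103
Route B: 6 + 7 + 26 + 31 + 10 + 18 = 98

98 miles — Route B is the shortest.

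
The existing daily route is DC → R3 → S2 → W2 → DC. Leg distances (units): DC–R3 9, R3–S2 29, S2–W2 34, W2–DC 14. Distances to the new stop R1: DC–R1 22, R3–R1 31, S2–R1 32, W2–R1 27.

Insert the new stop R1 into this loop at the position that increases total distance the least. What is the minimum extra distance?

Adding 25 by placing R1 on the S2–W2 leg.

Insertion cost between consecutive stops i–j is d(i,R1) + d(R1,j) − d(i,j):
  between DC and R3: 22 + 31 − 9 = 44
  between R3 and S2: 31 + 32 − 29 = 34
  between S2 and W2: 32 + 27 − 34 = 25
  between W2 and DC: 27 + 22 − 14 = 35
Cheapest insertion is between S2 and W2, adding 25.
New total = 86 + 25 = 111.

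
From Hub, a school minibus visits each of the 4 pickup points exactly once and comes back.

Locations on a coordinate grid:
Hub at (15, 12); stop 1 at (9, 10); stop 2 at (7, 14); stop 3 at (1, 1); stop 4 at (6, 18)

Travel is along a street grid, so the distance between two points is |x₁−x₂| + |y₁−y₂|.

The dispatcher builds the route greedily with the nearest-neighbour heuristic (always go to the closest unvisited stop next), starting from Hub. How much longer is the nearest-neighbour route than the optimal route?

Excess over optimum: 4.

Hub: stop 1=8, stop 2=10, stop 4=15, stop 3=25 ⇒ stop 1
stop 1: stop 2=6, stop 4=11, stop 3=17 ⇒ stop 2
stop 2: stop 4=5, stop 3=19 ⇒ stop 4
stop 4: stop 3=22 ⇒ stop 3
NN route Hub → stop 1 → stop 2 → stop 4 → stop 3 → Hub costs 66.
Optimal: Hub → stop 1 → stop 3 → stop 4 → stop 2 → Hub costs 62 (by enumerating all 12 distinct tours).
Excess = 66 − 62 = 4.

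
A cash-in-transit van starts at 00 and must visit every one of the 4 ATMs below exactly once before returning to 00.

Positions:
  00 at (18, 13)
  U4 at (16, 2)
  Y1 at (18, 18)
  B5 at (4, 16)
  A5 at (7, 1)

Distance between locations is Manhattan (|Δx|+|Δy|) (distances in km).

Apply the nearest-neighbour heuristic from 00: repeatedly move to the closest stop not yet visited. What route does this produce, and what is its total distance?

62 km along 00 → Y1 → B5 → A5 → U4 → 00.

00 → [Y1:5 / U4:13 / B5:17 / A5:23] → Y1 (5)
Y1 → [B5:16 / U4:18 / A5:28] → B5 (16)
B5 → [A5:18 / U4:26] → A5 (18)
A5 → [U4:10] → U4 (10)
Return U4→00: 13.
Total = 5 + 16 + 18 + 10 + 13 = 62.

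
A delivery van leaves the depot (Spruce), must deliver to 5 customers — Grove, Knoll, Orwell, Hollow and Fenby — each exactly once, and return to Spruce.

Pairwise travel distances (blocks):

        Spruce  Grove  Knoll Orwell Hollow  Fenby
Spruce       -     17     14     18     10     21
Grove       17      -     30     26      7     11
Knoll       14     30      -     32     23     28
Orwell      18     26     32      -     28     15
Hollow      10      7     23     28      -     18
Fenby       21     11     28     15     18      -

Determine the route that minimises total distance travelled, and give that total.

88 blocks — the shortest possible round trip.

Spruce → Grove → Knoll → Orwell → Hollow → Fenby → Spruce: 17+30+32+28+18+21 = 146
Spruce → Grove → Knoll → Orwell → Fenby → Hollow → Spruce: 17+30+32+15+18+10 = 122
Spruce → Grove → Knoll → Hollow → Orwell → Fenby → Spruce: 17+30+23+28+15+21 = 134
Spruce → Grove → Knoll → Hollow → Fenby → Orwell → Spruce: 17+30+23+18+15+18 = 121
Spruce → Grove → Knoll → Fenby → Orwell → Hollow → Spruce: 17+30+28+15+28+10 = 128
Spruce → Grove → Knoll → Fenby → Hollow → Orwell → Spruce: 17+30+28+18+28+18 = 139
Spruce → Grove → Orwell → Knoll → Hollow → Fenby → Spruce: 17+26+32+23+18+21 = 137
Spruce → Grove → Orwell → Knoll → Fenby → Hollow → Spruce: 17+26+32+28+18+10 = 131
Spruce → Grove → Orwell → Hollow → Knoll → Fenby → Spruce: 17+26+28+23+28+21 = 143
Spruce → Grove → Orwell → Hollow → Fenby → Knoll → Spruce: 17+26+28+18+28+14 = 131
Spruce → Grove → Orwell → Fenby → Knoll → Hollow → Spruce: 17+26+15+28+23+10 = 119
Spruce → Grove → Orwell → Fenby → Hollow → Knoll → Spruce: 17+26+15+18+23+14 = 113
Spruce → Grove → Hollow → Knoll → Orwell → Fenby → Spruce: 17+7+23+32+15+21 = 115
Spruce → Grove → Hollow → Knoll → Fenby → Orwell → Spruce: 17+7+23+28+15+18 = 108
… (46 more)
Spruce → Knoll → Hollow → Grove → Fenby → Orwell → Spruce: 14+23+7+11+15+18 = 88  ← best
The minimum is 88.
One optimal route: Spruce → Knoll → Hollow → Grove → Fenby → Orwell → Spruce (or its reverse).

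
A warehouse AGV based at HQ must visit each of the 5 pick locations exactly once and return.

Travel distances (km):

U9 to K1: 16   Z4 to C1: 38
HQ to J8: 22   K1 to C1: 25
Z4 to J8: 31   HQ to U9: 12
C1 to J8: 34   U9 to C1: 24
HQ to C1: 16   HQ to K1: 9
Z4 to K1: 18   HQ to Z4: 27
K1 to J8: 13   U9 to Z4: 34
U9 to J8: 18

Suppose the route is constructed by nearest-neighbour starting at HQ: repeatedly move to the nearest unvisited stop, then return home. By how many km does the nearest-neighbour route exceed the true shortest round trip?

HQ: K1=9, U9=12, C1=16, J8=22, Z4=27 ⇒ K1
K1: J8=13, U9=16, Z4=18, C1=25 ⇒ J8
J8: U9=18, Z4=31, C1=34 ⇒ U9
U9: C1=24, Z4=34 ⇒ C1
C1: Z4=38 ⇒ Z4
NN route HQ → K1 → J8 → U9 → C1 → Z4 → HQ costs 129.
Optimal: HQ → U9 → J8 → K1 → Z4 → C1 → HQ costs 115 (by enumerating all 60 distinct tours).
Excess = 129 − 115 = 14.

14 km longer than the optimal tour.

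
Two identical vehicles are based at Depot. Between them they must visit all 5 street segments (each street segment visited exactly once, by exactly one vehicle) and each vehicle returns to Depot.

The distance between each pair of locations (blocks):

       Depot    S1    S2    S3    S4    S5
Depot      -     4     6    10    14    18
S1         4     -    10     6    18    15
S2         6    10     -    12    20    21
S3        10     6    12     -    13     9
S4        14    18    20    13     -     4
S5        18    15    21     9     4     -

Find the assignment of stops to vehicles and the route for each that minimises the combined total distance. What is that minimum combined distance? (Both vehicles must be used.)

Try each way of splitting the stops between the two vehicles (each non-empty) and, for each split, find the best tour for each vehicle:
  {S1} + {S2, S3, S4, S5}: 8 + 45 = 53
  {S2} + {S1, S3, S4, S5}: 12 + 37 = 49
  {S1, S2} + {S3, S4, S5}: 20 + 37 = 57
  {S3} + {S1, S2, S4, S5}: 20 + 49 = 69
  {S1, S3} + {S2, S4, S5}: 20 + 45 = 65
  {S2, S3} + {S1, S4, S5}: 28 + 37 = 65
  … (15 splits in total)
Best: vehicle 1 Depot → S2 → Depot = 12; vehicle 2 Depot → S1 → S3 → S5 → S4 → Depot = 37; combined 49.

Minimum combined distance: 49 blocks.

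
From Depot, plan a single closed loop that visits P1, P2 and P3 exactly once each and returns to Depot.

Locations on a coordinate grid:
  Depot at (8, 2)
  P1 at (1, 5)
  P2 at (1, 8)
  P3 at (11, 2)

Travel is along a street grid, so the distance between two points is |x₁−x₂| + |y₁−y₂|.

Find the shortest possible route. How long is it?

With 3 stops there are 3!/2 = 3 distinct round trips (a route and its reverse cost the same).
Depot - P1 - P2 - P3 - Depot: 10+3+16+3 = 32
Depot - P1 - P3 - P2 - Depot: 10+13+16+13 = 52
Depot - P2 - P1 - P3 - Depot: 13+3+13+3 = 32
The minimum is 32.
One optimal route: Depot → P1 → P2 → P3 → Depot (or its reverse).

Minimum total distance: 32.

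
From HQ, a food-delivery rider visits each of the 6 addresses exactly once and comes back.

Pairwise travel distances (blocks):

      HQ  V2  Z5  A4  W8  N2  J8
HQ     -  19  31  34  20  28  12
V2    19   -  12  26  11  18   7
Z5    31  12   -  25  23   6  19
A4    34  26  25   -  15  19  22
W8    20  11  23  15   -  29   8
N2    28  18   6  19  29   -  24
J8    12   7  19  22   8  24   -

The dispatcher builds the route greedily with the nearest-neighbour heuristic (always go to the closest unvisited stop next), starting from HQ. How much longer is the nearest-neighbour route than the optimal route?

10 blocks longer than the optimal tour.

HQ: J8=12, V2=19, W8=20, N2=28, Z5=31, A4=34 ⇒ J8
J8: V2=7, W8=8, Z5=19, A4=22, N2=24 ⇒ V2
V2: W8=11, Z5=12, N2=18, A4=26 ⇒ W8
W8: A4=15, Z5=23, N2=29 ⇒ A4
A4: N2=19, Z5=25 ⇒ N2
N2: Z5=6 ⇒ Z5
NN route HQ → J8 → V2 → W8 → A4 → N2 → Z5 → HQ costs 101.
Optimal: HQ → V2 → Z5 → N2 → A4 → W8 → J8 → HQ costs 91 (by enumerating all 360 distinct tours).
Excess = 101 − 91 = 10.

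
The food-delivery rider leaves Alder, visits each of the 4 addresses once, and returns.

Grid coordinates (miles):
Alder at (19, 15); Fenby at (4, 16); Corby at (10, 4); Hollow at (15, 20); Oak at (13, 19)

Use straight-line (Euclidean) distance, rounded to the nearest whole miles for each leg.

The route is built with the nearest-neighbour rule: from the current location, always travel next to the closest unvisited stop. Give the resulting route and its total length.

At Alder the remaining stops are Hollow 6, Oak 7, Corby 14, Fenby 15; go to Hollow.
At Hollow the remaining stops are Oak 2, Fenby 12, Corby 17; go to Oak.
At Oak the remaining stops are Fenby 9, Corby 15; go to Fenby.
At Fenby the remaining stops are Corby 13; go to Corby.
Return Corby→Alder: 14.
Total = 6 + 2 + 9 + 13 + 14 = 44.

44 miles along Alder → Hollow → Oak → Fenby → Corby → Alder.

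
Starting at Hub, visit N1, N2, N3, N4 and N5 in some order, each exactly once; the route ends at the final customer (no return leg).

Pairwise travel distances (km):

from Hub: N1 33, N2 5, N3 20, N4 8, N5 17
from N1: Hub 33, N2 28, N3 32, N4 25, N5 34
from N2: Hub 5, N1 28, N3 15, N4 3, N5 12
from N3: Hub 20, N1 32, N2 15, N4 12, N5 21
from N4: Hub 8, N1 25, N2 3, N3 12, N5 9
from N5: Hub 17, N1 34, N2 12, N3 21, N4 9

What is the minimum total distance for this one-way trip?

Shortest open route: 70 km.

There are 5! = 120 possible orderings.
Hub→N1→N2→N3→N4→N5: 33+28+15+12+9 = 97
Hub→N1→N2→N3→N5→N4: 33+28+15+21+9 = 106
Hub→N1→N2→N4→N3→N5: 33+28+3+12+21 = 97
Hub→N1→N2→N4→N5→N3: 33+28+3+9+21 = 94
Hub→N1→N2→N5→N3→N4: 33+28+12+21+12 = 106
Hub→N1→N2→N5→N4→N3: 33+28+12+9+12 = 94
Hub→N1→N3→N2→N4→N5: 33+32+15+3+9 = 92
Hub→N1→N3→N2→N5→N4: 33+32+15+12+9 = 101
Hub→N1→N3→N4→N2→N5: 33+32+12+3+12 = 92
Hub→N1→N3→N4→N5→N2: 33+32+12+9+12 = 98
Hub→N1→N3→N5→N2→N4: 33+32+21+12+3 = 101
Hub→N1→N3→N5→N4→N2: 33+32+21+9+3 = 98
Hub→N1→N4→N2→N3→N5: 33+25+3+15+21 = 97
Hub→N1→N4→N2→N5→N3: 33+25+3+12+21 = 94
… (106 more)
Hub→N2→N4→N5→N3→N1: 5+3+9+21+32 = 70  ← best
The minimum is 70.
One shortest path: Hub → N2 → N4 → N5 → N3 → N1.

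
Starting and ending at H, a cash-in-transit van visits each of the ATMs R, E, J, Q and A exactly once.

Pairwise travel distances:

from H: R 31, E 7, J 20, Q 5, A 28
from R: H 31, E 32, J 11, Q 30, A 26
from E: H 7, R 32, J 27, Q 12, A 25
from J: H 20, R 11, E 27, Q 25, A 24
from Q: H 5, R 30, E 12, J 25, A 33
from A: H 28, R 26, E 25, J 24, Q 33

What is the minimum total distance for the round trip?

Minimum total distance: 99.

With 5 stops there are 5!/2 = 60 distinct round trips (a route and its reverse cost the same).
H→R→E→J→Q→A→H: 31+32+27+25+33+28 = 176
H→R→E→J→A→Q→H: 31+32+27+24+33+5 = 152
H→R→E→Q→J→A→H: 31+32+12+25+24+28 = 152
H→R→E→Q→A→J→H: 31+32+12+33+24+20 = 152
H→R→E→A→J→Q→H: 31+32+25+24+25+5 = 142
H→R→E→A→Q→J→H: 31+32+25+33+25+20 = 166
H→R→J→E→Q→A→H: 31+11+27+12+33+28 = 142
H→R→J→E→A→Q→H: 31+11+27+25+33+5 = 132
H→R→J→Q→E→A→H: 31+11+25+12+25+28 = 132
H→R→J→Q→A→E→H: 31+11+25+33+25+7 = 132
H→R→J→A→E→Q→H: 31+11+24+25+12+5 = 108
H→R→J→A→Q→E→H: 31+11+24+33+12+7 = 118
H→R→Q→E→J→A→H: 31+30+12+27+24+28 = 152
H→R→Q→E→A→J→H: 31+30+12+25+24+20 = 142
… (46 more)
H→E→A→R→J→Q→H: 7+25+26+11+25+5 = 99  ← best
The minimum is 99.
One optimal route: H → E → A → R → J → Q → H (or its reverse).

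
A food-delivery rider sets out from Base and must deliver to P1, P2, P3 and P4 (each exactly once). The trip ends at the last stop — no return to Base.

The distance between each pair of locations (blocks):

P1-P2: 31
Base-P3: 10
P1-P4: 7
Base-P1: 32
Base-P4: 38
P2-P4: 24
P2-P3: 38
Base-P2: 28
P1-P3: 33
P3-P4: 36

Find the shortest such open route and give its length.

There are 4! = 24 possible orderings.
Base→P1→P2→P3→P4: 32+31+38+36 = 137
Base→P1→P2→P4→P3: 32+31+24+36 = 123
Base→P1→P3→P2→P4: 32+33+38+24 = 127
Base→P1→P3→P4→P2: 32+33+36+24 = 125
Base→P1→P4→P2→P3: 32+7+24+38 = 101
Base→P1→P4→P3→P2: 32+7+36+38 = 113
Base→P2→P1→P3→P4: 28+31+33+36 = 128
Base→P2→P1→P4→P3: 28+31+7+36 = 102
Base→P2→P3→P1→P4: 28+38+33+7 = 106
Base→P2→P3→P4→P1: 28+38+36+7 = 109
Base→P2→P4→P1→P3: 28+24+7+33 = 92
Base→P2→P4→P3→P1: 28+24+36+33 = 121
Base→P3→P1→P2→P4: 10+33+31+24 = 98
Base→P3→P1→P4→P2: 10+33+7+24 = 74
… (10 more)
The minimum is 74.
One shortest path: Base → P3 → P1 → P4 → P2.

74 blocks — the minimum one-way total.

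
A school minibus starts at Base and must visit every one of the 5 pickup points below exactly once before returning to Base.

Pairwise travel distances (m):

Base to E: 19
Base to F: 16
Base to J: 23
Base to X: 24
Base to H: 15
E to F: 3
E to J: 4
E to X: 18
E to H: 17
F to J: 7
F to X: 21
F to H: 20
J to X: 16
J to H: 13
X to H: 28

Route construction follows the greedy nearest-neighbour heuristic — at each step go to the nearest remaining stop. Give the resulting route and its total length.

Base → [H:15 / F:16 / E:19 / J:23 / X:24] → H (15)
H → [J:13 / E:17 / F:20 / X:28] → J (13)
J → [E:4 / F:7 / X:16] → E (4)
E → [F:3 / X:18] → F (3)
F → [X:21] → X (21)
Return X→Base: 24.
Total = 15 + 13 + 4 + 3 + 21 + 24 = 80.

Total distance 80 m via the nearest-neighbour route Base → H → J → E → F → X → Base.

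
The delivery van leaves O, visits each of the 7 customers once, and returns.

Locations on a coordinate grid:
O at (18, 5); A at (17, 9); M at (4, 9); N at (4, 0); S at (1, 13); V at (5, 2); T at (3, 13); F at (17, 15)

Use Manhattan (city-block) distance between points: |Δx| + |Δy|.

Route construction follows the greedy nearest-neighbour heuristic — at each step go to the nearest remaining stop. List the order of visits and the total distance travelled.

At O the remaining stops are A 5, F 11, V 16, M 18, N 19, T 23, S 25; go to A.
At A the remaining stops are F 6, M 13, T 18, V 19, S 20, N 22; go to F.
At F the remaining stops are T 16, S 18, M 19, V 25, N 28; go to T.
At T the remaining stops are S 2, M 5, V 13, N 14; go to S.
At S the remaining stops are M 7, V 15, N 16; go to M.
At M the remaining stops are V 8, N 9; go to V.
At V the remaining stops are N 3; go to N.
Return N→O: 19.
Total = 5 + 6 + 16 + 2 + 7 + 8 + 3 + 19 = 66.

66 along O → A → F → T → S → M → V → N → O.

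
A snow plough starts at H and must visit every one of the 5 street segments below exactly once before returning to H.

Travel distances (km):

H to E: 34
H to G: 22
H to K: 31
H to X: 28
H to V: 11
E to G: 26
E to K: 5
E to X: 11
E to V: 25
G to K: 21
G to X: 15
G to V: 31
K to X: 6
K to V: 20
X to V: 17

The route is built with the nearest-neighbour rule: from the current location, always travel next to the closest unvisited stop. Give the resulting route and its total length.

87 km along H → V → X → K → E → G → H.

H → [V:11 / G:22 / X:28 / K:31 / E:34] → V (11)
V → [X:17 / K:20 / E:25 / G:31] → X (17)
X → [K:6 / E:11 / G:15] → K (6)
K → [E:5 / G:21] → E (5)
E → [G:26] → G (26)
Return G→H: 22.
Total = 11 + 17 + 6 + 5 + 26 + 22 = 87.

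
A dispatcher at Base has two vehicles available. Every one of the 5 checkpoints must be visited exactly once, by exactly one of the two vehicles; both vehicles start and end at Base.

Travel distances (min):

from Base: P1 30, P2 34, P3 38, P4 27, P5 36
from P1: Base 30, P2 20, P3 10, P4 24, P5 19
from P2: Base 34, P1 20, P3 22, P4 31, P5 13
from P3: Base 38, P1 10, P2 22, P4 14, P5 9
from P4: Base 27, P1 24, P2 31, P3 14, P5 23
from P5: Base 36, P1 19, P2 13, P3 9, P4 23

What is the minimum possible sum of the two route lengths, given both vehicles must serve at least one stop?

Check every non-empty split of the stops between the two vehicles; for each half take its own optimal tour:
  {P1} + {P2, P3, P4, P5}: 60 + 97 = 157
  {P2} + {P1, P3, P4, P5}: 68 + 99 = 167
  {P1, P2} + {P3, P4, P5}: 84 + 86 = 170
  {P3} + {P1, P2, P4, P5}: 76 + 113 = 189
  {P1, P3} + {P2, P4, P5}: 78 + 97 = 175
  {P2, P3} + {P1, P4, P5}: 94 + 99 = 193
  … (15 splits in total)
  {P4} + {P1, P2, P3, P5}: 54 + 96 = 150  ← best
Best: vehicle 1 Base → P4 → Base = 54; vehicle 2 Base → P1 → P3 → P5 → P2 → Base = 96; combined 150.

150 min — the smallest possible combined total.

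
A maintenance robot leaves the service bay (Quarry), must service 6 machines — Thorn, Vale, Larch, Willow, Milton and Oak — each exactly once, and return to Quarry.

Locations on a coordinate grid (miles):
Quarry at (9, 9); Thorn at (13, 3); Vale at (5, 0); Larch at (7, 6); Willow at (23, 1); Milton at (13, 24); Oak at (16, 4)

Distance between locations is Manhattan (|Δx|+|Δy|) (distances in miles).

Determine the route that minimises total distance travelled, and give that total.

86 miles — the shortest possible round trip.

Quarry - Thorn - Vale - Larch - Willow - Milton - Oak - Quarry: 10+11+8+21+33+23+12 = 118
Quarry - Thorn - Vale - Larch - Willow - Oak - Milton - Quarry: 10+11+8+21+10+23+19 = 102
Quarry - Thorn - Vale - Larch - Milton - Willow - Oak - Quarry: 10+11+8+24+33+10+12 = 108
Quarry - Thorn - Vale - Larch - Milton - Oak - Willow - Quarry: 10+11+8+24+23+10+22 = 108
Quarry - Thorn - Vale - Larch - Oak - Willow - Milton - Quarry: 10+11+8+11+10+33+19 = 102
Quarry - Thorn - Vale - Larch - Oak - Milton - Willow - Quarry: 10+11+8+11+23+33+22 = 118
Quarry - Thorn - Vale - Willow - Larch - Milton - Oak - Quarry: 10+11+19+21+24+23+12 = 120
Quarry - Thorn - Vale - Willow - Larch - Oak - Milton - Quarry: 10+11+19+21+11+23+19 = 114
… (352 more)
Quarry - Larch - Vale - Willow - Oak - Thorn - Milton - Quarry: 5+8+19+10+4+21+19 = 86  ← best
The minimum is 86.
One optimal route: Quarry → Larch → Vale → Willow → Oak → Thorn → Milton → Quarry (or its reverse).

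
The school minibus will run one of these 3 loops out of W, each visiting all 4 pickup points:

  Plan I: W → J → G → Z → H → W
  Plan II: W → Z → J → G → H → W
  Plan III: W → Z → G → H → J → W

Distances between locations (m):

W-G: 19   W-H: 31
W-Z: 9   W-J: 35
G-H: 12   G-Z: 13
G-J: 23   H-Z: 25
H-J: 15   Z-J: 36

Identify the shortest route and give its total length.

84 m — Plan III is the shortest.

Plan I: 35 + 23 + 13 + 25 + 31 = 127
Plan II: 9 + 36 + 23 + 12 + 31 = 111
Plan III: 9 + 13 + 12 + 15 + 35 = 84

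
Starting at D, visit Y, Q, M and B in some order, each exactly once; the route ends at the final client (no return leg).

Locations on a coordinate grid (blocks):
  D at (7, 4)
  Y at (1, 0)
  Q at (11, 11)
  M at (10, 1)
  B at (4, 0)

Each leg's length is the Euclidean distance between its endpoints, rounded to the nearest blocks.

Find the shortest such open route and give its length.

There are 4! = 24 possible orderings.
D→Y→Q→M→B: 7+15+10+6 = 38
D→Y→Q→B→M: 7+15+13+6 = 41
D→Y→M→Q→B: 7+9+10+13 = 39
D→Y→M→B→Q: 7+9+6+13 = 35
D→Y→B→Q→M: 7+3+13+10 = 33
D→Y→B→M→Q: 7+3+6+10 = 26
D→Q→Y→M→B: 8+15+9+6 = 38
D→Q→Y→B→M: 8+15+3+6 = 32
D→Q→M→Y→B: 8+10+9+3 = 30
D→Q→M→B→Y: 8+10+6+3 = 27
D→Q→B→Y→M: 8+13+3+9 = 33
D→Q→B→M→Y: 8+13+6+9 = 36
D→M→Y→Q→B: 4+9+15+13 = 41
D→M→Y→B→Q: 4+9+3+13 = 29
… (10 more)
The minimum is 26.
One shortest path: D → Y → B → M → Q.

Minimum one-way distance = 26 blocks.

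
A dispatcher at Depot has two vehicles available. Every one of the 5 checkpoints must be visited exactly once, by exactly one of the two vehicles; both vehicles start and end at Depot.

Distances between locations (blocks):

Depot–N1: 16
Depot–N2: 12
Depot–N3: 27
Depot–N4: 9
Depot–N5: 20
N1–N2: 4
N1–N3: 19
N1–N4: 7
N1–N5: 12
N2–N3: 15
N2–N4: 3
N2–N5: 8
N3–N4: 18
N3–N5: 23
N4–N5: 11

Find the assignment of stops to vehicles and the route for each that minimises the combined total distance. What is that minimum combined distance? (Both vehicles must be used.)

Minimum combined distance: 96 blocks.

Try each way of splitting the stops between the two vehicles (each non-empty) and, for each split, find the best tour for each vehicle:
  {N1} + {N2, N3, N4, N5}: 32 + 70 = 102
  {N2} + {N1, N3, N4, N5}: 24 + 78 = 102
  {N1, N2} + {N3, N4, N5}: 32 + 70 = 102
  {N3} + {N1, N2, N4, N5}: 54 + 48 = 102
  {N1, N3} + {N2, N4, N5}: 62 + 40 = 102
  {N2, N3} + {N1, N4, N5}: 54 + 48 = 102
  … (15 splits in total)
  {N4} + {N1, N2, N3, N5}: 18 + 78 = 96  ← best
Best: vehicle 1 Depot → N4 → Depot = 18; vehicle 2 Depot → N1 → N2 → N3 → N5 → Depot = 78; combined 96.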